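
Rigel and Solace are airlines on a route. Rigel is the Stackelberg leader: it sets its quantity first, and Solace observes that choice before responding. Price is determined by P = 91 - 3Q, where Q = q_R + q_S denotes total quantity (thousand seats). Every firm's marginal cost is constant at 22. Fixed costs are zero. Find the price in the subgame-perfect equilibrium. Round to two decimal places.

The follower Solace best-responds to any q_R: π_S = (91 - 3Q)q_S - 22q_S.
Setting the follower's marginal profit to zero, 69 - 3q_R - 6q_S = 0, i.e. q_S = (69 - 3q_R)/6.
The leader anticipates this reaction. Substituting into P = 91 - 3Q gives P = 113/2 - (3/2)q_R, so π_R = (113/2 - (3/2)q_R)q_R - 22q_R.
Leader FOC: 69/2 - 3q_R = 0, so q_R = 23/2.
Then q_S = (69 - 3·(23/2))/6 = 23/4.
Total output Q = 69/4, so price P = 91 - 3·(69/4) = 157/4.

39.25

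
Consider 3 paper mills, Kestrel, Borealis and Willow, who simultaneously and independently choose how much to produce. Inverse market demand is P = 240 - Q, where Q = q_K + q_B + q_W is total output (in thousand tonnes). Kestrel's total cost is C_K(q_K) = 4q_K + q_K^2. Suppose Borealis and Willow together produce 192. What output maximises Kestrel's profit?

11

With rivals' combined output fixed at 192, Kestrel's profit is π_K = (240 - 192 - q_K)q_K - (4q_K + q_K²) = (48 - q_K)q_K - (4q_K + q_K²).
∂π_K/∂q_K = 44 - 4q_K = 0, so q_K = 11.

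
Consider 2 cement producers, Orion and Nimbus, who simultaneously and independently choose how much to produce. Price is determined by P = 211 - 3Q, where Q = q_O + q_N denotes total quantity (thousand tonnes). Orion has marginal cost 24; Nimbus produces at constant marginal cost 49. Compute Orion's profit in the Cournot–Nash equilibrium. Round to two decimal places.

Orion's profit: π_O = (211 - 3Q)q_O - (24q_O). Setting ∂π_O/∂q_O = 0: 187 - 6q_O - 3(q_N) = 0.
Nimbus's first-order condition: 162 - 6q_N - 3(q_O) = 0.
Rearranging gives the reaction functions q_O = (187 - 3q_N)/6 and q_N = (162 - 3q_O)/6.
Solving the pair: q_O = 212/9, q_N = 137/9.
Price P = 211 - 3·(349/9) = 284/3.
Orion's profit: (284/3 - 24)·(212/9) = 1664.5926.

1664.59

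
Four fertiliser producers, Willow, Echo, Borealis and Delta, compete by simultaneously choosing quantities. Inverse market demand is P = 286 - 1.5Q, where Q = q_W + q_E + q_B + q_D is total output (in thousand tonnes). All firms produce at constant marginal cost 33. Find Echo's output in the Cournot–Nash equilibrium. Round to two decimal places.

A representative firm's profit is π_i = q_i(286 - 1.5Q) - 33q_i.
Setting ∂π_i/∂q_i = 0 with rivals' quantities fixed: 253 - 3q_i - (3/2)·Σ_{j≠i} q_j = 0.
By symmetry each firm produces the same amount; substituting Σ_{j≠i} q_j = 3q_i yields q_i = 253/(15/2) = 506/15.

33.73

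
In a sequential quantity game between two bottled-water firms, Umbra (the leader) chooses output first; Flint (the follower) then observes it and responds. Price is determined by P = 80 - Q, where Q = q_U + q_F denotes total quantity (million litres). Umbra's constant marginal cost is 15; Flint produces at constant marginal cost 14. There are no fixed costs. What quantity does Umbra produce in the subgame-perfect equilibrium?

Solve by backward induction. Given q_U, the follower Flint maximises π_F = (80 - q_U - q_F)q_F - 14q_F.
Follower FOC: 66 - q_U - 2q_F = 0, so q_F(q_U) = (66 - q_U)/2.
Umbra substitutes q_F(q_U) into its own profit: π_U = q_U(80 - q_U - (66 - q_U)/2) - 15q_U = (47 - (1/2)q_U)q_U - 15q_U.
Leader FOC: 32 - q_U = 0, so q_U = 32.
Then q_F = (66 - 32)/2 = 17.

32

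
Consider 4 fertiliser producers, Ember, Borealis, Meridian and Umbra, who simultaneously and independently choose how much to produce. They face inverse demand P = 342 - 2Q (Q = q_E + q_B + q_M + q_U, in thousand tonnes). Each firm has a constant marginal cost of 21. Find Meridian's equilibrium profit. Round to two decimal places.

2060.82

A representative firm's profit is π_i = q_i(342 - 2Q) - 21q_i.
Setting ∂π_i/∂q_i = 0 with rivals' quantities fixed: 321 - 4q_i - 2·Σ_{j≠i} q_j = 0.
With identical firms every q_j equals q_i, so Σ_{j≠i} q_j = 3q_i and 321 = 10q_i, giving q_i = 321/10.
Price P = 342 - 2·(642/5) = 426/5.
Meridian's profit: (426/5 - 21)·(321/10) = 2060.8200.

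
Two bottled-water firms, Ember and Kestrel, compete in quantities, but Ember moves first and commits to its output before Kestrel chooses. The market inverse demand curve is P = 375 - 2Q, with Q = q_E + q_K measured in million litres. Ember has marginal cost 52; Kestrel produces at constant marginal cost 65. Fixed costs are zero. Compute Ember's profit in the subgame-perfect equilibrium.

The follower Kestrel best-responds to any q_E: π_K = (375 - 2Q)q_K - 65q_K.
Follower FOC: 310 - 2q_E - 4q_K = 0, so q_K(q_E) = (310 - 2q_E)/4.
The leader anticipates this reaction. Substituting into P = 375 - 2Q gives P = 220 - q_E, so π_E = (220 - q_E)q_E - 52q_E.
Maximising: ∂π_E/∂q_E = 168 - 2q_E = 0, giving q_E = 84.
Then q_K = (310 - 2·84)/4 = 71/2.
Price P = 375 - 2·(239/2) = 136.
Ember's profit: (136 - 52)·84 = 7056.

7056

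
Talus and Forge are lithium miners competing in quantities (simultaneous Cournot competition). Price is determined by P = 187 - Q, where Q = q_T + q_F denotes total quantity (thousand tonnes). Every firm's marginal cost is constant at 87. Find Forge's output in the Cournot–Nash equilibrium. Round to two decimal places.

33.33

Each firm earns π_i = (187 - Q)q_i - 87q_i.
Setting ∂π_i/∂q_i = 0 with rivals' quantities fixed: 100 - 2q_i - q_j = 0.
With identical firms every q_j equals q_i, so q_j = q_i and 100 = 3q_i, giving q_i = 100/3.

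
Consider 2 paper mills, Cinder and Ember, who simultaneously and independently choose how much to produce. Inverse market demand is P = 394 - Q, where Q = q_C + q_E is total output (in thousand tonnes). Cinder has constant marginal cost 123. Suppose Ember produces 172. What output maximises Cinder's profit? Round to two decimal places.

49.50

With the rival's output fixed at 172, Cinder's profit is π_C = (394 - 172 - q_C)q_C - (123q_C) = (222 - q_C)q_C - (123q_C).
∂π_C/∂q_C = 99 - 2q_C = 0, so q_C = 99/2.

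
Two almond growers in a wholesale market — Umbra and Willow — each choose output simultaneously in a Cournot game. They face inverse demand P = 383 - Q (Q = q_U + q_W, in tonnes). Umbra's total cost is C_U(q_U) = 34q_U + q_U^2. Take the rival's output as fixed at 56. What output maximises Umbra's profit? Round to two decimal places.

With the rival's output fixed at 56, Umbra's profit is π_U = (383 - 56 - q_U)q_U - (34q_U + q_U²) = (327 - q_U)q_U - (34q_U + q_U²).
∂π_U/∂q_U = 293 - 4q_U = 0, so q_U = 293/4.

73.25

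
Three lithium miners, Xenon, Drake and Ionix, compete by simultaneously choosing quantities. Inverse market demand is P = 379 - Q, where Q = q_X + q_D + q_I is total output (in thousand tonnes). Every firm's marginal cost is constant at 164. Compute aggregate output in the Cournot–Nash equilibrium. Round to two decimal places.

A representative firm's profit is π_i = q_i(379 - Q) - 164q_i.
Setting ∂π_i/∂q_i = 0 with rivals' quantities fixed: 215 - 2q_i - Σ_{j≠i} q_j = 0.
With identical firms every q_j equals q_i, so Σ_{j≠i} q_j = 2q_i and 215 = 4q_i, giving q_i = 215/4.
Total output Q = 215/4 + 215/4 + 215/4 = 645/4.

161.25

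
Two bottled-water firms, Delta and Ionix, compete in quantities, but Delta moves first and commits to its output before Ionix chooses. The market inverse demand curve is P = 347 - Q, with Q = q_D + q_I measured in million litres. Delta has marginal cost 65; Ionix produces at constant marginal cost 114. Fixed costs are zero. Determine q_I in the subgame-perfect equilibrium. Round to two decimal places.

33.75

The follower Ionix best-responds to any q_D: π_I = (347 - Q)q_I - 114q_I.
Follower FOC: 233 - q_D - 2q_I = 0, so q_I(q_D) = (233 - q_D)/2.
Delta substitutes q_I(q_D) into its own profit: π_D = q_D(347 - q_D - (233 - q_D)/2) - 65q_D = (461/2 - (1/2)q_D)q_D - 65q_D.
Maximising: ∂π_D/∂q_D = 331/2 - q_D = 0, giving q_D = 331/2.
Then q_I = (233 - 331/2)/2 = 135/4.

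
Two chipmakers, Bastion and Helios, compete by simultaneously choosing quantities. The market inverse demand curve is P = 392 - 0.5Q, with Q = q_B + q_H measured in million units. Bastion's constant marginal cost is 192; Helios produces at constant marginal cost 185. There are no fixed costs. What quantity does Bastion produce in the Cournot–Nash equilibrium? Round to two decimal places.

Bastion's profit: π_B = (392 - 0.5Q)q_B - (192q_B). Setting ∂π_B/∂q_B = 0: 200 - q_B - (1/2)(q_H) = 0.
Helios's profit: π_H = (392 - 0.5Q)q_H - (185q_H). Setting ∂π_H/∂q_H = 0: 207 - q_H - (1/2)(q_B) = 0.
So q_B = (200 - (1/2)q_H) and q_H = (207 - (1/2)q_B).
Solving the pair: q_B = 386/3, q_H = 428/3.

128.67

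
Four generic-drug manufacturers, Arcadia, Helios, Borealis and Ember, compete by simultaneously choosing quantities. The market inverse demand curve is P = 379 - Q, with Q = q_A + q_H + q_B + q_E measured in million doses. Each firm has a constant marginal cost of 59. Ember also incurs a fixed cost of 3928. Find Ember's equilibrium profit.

Each firm earns π_i = (379 - Q)q_i - 59q_i.
First-order condition (treating rivals' output as given): 320 - 2q_i - Σ_{j≠i} q_j = 0.
With identical firms every q_j equals q_i, so Σ_{j≠i} q_j = 3q_i and 320 = 5q_i, giving q_i = 64.
Price P = 379 - 256 = 123.
Ember's profit: (123 - 59)·64 - 3928 = 168.

168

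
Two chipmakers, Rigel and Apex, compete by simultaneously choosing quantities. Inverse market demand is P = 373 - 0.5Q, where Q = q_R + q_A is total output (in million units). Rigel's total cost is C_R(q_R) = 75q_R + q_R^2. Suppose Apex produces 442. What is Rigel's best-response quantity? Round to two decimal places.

25.67

With the rival's output fixed at 442, Rigel's profit is π_R = (373 - (1/2)·442 - (1/2)q_R)q_R - (75q_R + q_R²) = (152 - (1/2)q_R)q_R - (75q_R + q_R²).
∂π_R/∂q_R = 77 - 3q_R = 0, so q_R = 77/3.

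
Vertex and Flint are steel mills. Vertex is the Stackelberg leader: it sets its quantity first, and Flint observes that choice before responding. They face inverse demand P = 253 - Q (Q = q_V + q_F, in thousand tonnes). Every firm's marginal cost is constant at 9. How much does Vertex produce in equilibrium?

122

Solve by backward induction. Given q_V, the follower Flint maximises π_F = (253 - q_V - q_F)q_F - 9q_F.
∂π_F/∂q_F = 244 - q_V - 2q_F = 0 gives the reaction function q_F = (244 - q_V)/2.
The leader anticipates this reaction. Substituting into P = 253 - Q gives P = 131 - (1/2)q_V, so π_V = (131 - (1/2)q_V)q_V - 9q_V.
Leader FOC: 122 - q_V = 0, so q_V = 122.
Then q_F = (244 - 122)/2 = 61.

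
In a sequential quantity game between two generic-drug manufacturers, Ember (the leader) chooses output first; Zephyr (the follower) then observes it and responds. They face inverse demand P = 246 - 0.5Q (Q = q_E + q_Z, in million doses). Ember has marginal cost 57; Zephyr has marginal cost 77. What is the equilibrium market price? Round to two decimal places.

109.25

Solve by backward induction. Given q_E, the follower Zephyr maximises π_Z = (246 - (1/2)q_E - (1/2)q_Z)q_Z - 77q_Z.
Follower FOC: 169 - (1/2)q_E - q_Z = 0, so q_Z(q_E) = (169 - (1/2)q_E).
Ember substitutes q_Z(q_E) into its own profit: π_E = q_E(246 - (1/2)q_E - (169 - (1/2)q_E)/2) - 57q_E = (323/2 - (1/4)q_E)q_E - 57q_E.
The leader's first-order condition 209/2 - (1/2)q_E = 0 yields q_E = 209.
Then q_Z = (169 - (1/2)·209) = 129/2.
Total output Q = 547/2, so price P = 246 - (1/2)·(547/2) = 437/4.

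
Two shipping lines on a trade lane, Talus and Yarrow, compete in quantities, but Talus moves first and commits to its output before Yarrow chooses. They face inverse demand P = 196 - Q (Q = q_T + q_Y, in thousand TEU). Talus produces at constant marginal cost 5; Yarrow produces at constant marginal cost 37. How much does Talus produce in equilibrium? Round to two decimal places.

The follower Yarrow best-responds to any q_T: π_Y = (196 - Q)q_Y - 37q_Y.
Follower FOC: 159 - q_T - 2q_Y = 0, so q_Y(q_T) = (159 - q_T)/2.
Talus substitutes q_Y(q_T) into its own profit: π_T = q_T(196 - q_T - (159 - q_T)/2) - 5q_T = (233/2 - (1/2)q_T)q_T - 5q_T.
The leader's first-order condition 223/2 - q_T = 0 yields q_T = 223/2.
Then q_Y = (159 - 223/2)/2 = 95/4.

111.50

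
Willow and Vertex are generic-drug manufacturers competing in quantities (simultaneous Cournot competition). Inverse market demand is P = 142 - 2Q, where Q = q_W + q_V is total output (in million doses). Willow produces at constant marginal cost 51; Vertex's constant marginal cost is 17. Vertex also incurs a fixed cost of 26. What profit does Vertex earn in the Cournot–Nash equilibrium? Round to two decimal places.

Willow's profit: π_W = (142 - 2Q)q_W - (51q_W). Setting ∂π_W/∂q_W = 0: 91 - 4q_W - 2(q_V) = 0.
Vertex's first-order condition: 125 - 4q_V - 2(q_W) = 0.
Best responses: q_W = (91 - 2q_V)/4, q_V = (125 - 2q_W)/4.
Solving the pair: q_W = 19/2, q_V = 53/2.
Price P = 142 - 2·36 = 70.
Vertex's profit: (70 - 17)·(53/2) - 26 = 1378.5000.

1378.50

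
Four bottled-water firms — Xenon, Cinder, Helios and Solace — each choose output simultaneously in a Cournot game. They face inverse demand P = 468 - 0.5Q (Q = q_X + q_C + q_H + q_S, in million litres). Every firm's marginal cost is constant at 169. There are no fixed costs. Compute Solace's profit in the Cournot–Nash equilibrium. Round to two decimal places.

A representative firm's profit is π_i = q_i(468 - 0.5Q) - 169q_i.
Setting ∂π_i/∂q_i = 0 with rivals' quantities fixed: 299 - q_i - (1/2)·Σ_{j≠i} q_j = 0.
With identical firms every q_j equals q_i, so Σ_{j≠i} q_j = 3q_i and 299 = (5/2)q_i, giving q_i = 598/5.
Price P = 468 - (1/2)·478.4000 = 1144/5.
Solace's profit: (1144/5 - 169)·(598/5) = 7152.0800.

7152.08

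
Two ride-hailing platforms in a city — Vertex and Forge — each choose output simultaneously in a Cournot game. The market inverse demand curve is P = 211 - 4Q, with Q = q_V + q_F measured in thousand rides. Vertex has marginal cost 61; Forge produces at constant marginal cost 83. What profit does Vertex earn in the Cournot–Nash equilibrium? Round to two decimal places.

821.78

Vertex's profit: π_V = (211 - 4Q)q_V - (61q_V). Setting ∂π_V/∂q_V = 0: 150 - 8q_V - 4(q_F) = 0.
Forge's first-order condition: 128 - 8q_F - 4(q_V) = 0.
So q_V = (150 - 4q_F)/8 and q_F = (128 - 4q_V)/8.
Substituting one into the other gives q_V = 43/3 and q_F = 53/6.
Price P = 211 - 4·(139/6) = 355/3.
Vertex's profit: (355/3 - 61)·(43/3) = 821.7778.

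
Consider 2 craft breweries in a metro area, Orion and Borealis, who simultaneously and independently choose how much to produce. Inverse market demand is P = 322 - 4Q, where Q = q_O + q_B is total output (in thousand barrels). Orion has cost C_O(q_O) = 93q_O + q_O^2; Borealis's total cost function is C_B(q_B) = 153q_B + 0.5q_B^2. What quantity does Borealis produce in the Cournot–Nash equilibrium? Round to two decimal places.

10.46

Orion's profit: π_O = (322 - 4Q)q_O - (93q_O + q_O²). Setting ∂π_O/∂q_O = 0: 229 - 10q_O - 4(q_B) = 0.
Borealis's profit: π_B = (322 - 4Q)q_B - (153q_B + (1/2)q_B²). Setting ∂π_B/∂q_B = 0: 169 - 9q_B - 4(q_O) = 0.
Rearranging gives the reaction functions q_O = (229 - 4q_B)/10 and q_B = (169 - 4q_O)/9.
Substituting one into the other gives q_O = 1385/74 and q_B = 387/37.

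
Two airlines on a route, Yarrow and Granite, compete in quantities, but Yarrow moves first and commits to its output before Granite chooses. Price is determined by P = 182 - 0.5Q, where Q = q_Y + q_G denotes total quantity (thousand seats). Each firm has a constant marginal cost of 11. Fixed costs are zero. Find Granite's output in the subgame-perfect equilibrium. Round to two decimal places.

The follower Granite best-responds to any q_Y: π_G = (182 - 0.5Q)q_G - 11q_G.
∂π_G/∂q_G = 171 - (1/2)q_Y - q_G = 0 gives the reaction function q_G = (171 - (1/2)q_Y).
Yarrow substitutes q_G(q_Y) into its own profit: π_Y = q_Y(182 - (1/2)q_Y - (171 - (1/2)q_Y)/2) - 11q_Y = (193/2 - (1/4)q_Y)q_Y - 11q_Y.
Maximising: ∂π_Y/∂q_Y = 171/2 - (1/2)q_Y = 0, giving q_Y = 171.
Then q_G = (171 - (1/2)·171) = 171/2.

85.50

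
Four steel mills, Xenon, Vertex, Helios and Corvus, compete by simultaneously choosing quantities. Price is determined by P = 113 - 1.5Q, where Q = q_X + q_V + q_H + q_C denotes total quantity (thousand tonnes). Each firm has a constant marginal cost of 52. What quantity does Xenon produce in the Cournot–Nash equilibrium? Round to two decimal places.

A representative firm's profit is π_i = q_i(113 - 1.5Q) - 52q_i.
Setting ∂π_i/∂q_i = 0 with rivals' quantities fixed: 61 - 3q_i - (3/2)·Σ_{j≠i} q_j = 0.
With identical firms every q_j equals q_i, so Σ_{j≠i} q_j = 3q_i and 61 = (15/2)q_i, giving q_i = 122/15.

8.13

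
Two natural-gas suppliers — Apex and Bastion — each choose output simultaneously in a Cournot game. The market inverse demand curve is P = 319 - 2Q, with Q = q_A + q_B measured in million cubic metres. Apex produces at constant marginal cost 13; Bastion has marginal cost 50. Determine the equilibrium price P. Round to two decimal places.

127.33

Apex's profit: π_A = (319 - 2Q)q_A - (13q_A). Setting ∂π_A/∂q_A = 0: 306 - 4q_A - 2(q_B) = 0.
Bastion's profit: π_B = (319 - 2Q)q_B - (50q_B). Setting ∂π_B/∂q_B = 0: 269 - 4q_B - 2(q_A) = 0.
Best responses: q_A = (306 - 2q_B)/4, q_B = (269 - 2q_A)/4.
Substituting one into the other gives q_A = 343/6 and q_B = 116/3.
Total output Q = 575/6, so price P = 319 - 2·(575/6) = 382/3.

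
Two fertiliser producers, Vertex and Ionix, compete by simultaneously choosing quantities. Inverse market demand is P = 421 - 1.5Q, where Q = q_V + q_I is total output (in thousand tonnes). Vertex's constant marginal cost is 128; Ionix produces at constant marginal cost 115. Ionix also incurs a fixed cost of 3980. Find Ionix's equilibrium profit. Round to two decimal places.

Vertex's profit: π_V = (421 - 1.5Q)q_V - (128q_V). Setting ∂π_V/∂q_V = 0: 293 - 3q_V - (3/2)(q_I) = 0.
Ionix's profit: π_I = (421 - 1.5Q)q_I - (115q_I). Setting ∂π_I/∂q_I = 0: 306 - 3q_I - (3/2)(q_V) = 0.
So q_V = (293 - (3/2)q_I)/3 and q_I = (306 - (3/2)q_V)/3.
Substituting one into the other gives q_V = 560/9 and q_I = 638/9.
Price P = 421 - (3/2)·(1198/9) = 664/3.
Ionix's profit: (664/3 - 115)·(638/9) - 3980 = 3557.8519.

3557.85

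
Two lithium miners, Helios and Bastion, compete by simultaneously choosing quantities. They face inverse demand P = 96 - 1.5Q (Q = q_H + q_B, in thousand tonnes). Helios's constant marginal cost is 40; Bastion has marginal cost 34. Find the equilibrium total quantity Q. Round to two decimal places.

Helios's profit: π_H = (96 - 1.5Q)q_H - (40q_H). Setting ∂π_H/∂q_H = 0: 56 - 3q_H - (3/2)(q_B) = 0.
Bastion's profit: π_B = (96 - 1.5Q)q_B - (34q_B). Setting ∂π_B/∂q_B = 0: 62 - 3q_B - (3/2)(q_H) = 0.
Best responses: q_H = (56 - (3/2)q_B)/3, q_B = (62 - (3/2)q_H)/3.
Substituting one into the other gives q_H = 100/9 and q_B = 136/9.
Total output Q = 100/9 + 136/9 = 236/9.

26.22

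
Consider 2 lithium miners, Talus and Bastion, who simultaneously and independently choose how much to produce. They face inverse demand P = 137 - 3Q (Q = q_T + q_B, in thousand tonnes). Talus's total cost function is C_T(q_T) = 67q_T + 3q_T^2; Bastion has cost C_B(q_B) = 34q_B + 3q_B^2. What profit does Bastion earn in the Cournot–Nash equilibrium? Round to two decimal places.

346.56

Talus's profit: π_T = (137 - 3Q)q_T - (67q_T + 3q_T²). Setting ∂π_T/∂q_T = 0: 70 - 12q_T - 3(q_B) = 0.
Bastion's first-order condition: 103 - 12q_B - 3(q_T) = 0.
So q_T = (70 - 3q_B)/12 and q_B = (103 - 3q_T)/12.
Substituting one into the other gives q_T = 59/15 and q_B = 38/5.
Price P = 137 - 3·(173/15) = 512/5.
Bastion's profit: (512/5)·(38/5) - 34·(38/5) - 3(38/5)² = 346.5600.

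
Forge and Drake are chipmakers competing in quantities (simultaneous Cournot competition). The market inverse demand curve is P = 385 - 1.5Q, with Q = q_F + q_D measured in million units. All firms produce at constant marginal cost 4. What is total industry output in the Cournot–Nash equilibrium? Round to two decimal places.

169.33

Each firm earns π_i = (385 - 1.5Q)q_i - 4q_i.
First-order condition (treating rivals' output as given): 381 - 3q_i - (3/2)q_j = 0.
By symmetry each firm produces the same amount; substituting q_j = q_i yields q_i = 381/(9/2) = 254/3.
Total output Q = 254/3 + 254/3 = 508/3.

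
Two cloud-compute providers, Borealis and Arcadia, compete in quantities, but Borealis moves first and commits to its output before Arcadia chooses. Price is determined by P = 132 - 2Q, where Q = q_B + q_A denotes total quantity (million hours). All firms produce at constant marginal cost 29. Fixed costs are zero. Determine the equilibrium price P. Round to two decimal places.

Solve by backward induction. Given q_B, the follower Arcadia maximises π_A = (132 - 2q_B - 2q_A)q_A - 29q_A.
∂π_A/∂q_A = 103 - 2q_B - 4q_A = 0 gives the reaction function q_A = (103 - 2q_B)/4.
Borealis substitutes q_A(q_B) into its own profit: π_B = q_B(132 - 2q_B - (103 - 2q_B)/2) - 29q_B = (161/2 - q_B)q_B - 29q_B.
Leader FOC: 103/2 - 2q_B = 0, so q_B = 103/4.
Then q_A = (103 - 2·(103/4))/4 = 103/8.
Total output Q = 309/8, so price P = 132 - 2·(309/8) = 219/4.

54.75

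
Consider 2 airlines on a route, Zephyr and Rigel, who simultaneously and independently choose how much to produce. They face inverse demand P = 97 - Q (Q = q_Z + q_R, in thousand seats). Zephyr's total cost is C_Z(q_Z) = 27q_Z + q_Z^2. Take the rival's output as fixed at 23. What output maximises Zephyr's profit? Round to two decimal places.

11.75

With the rival's output fixed at 23, Zephyr's profit is π_Z = (97 - 23 - q_Z)q_Z - (27q_Z + q_Z²) = (74 - q_Z)q_Z - (27q_Z + q_Z²).
∂π_Z/∂q_Z = 47 - 4q_Z = 0, so q_Z = 47/4.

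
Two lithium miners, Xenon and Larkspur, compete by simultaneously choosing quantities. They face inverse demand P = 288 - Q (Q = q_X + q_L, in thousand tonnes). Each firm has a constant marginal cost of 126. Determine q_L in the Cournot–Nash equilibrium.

54

Each firm earns π_i = (288 - Q)q_i - 126q_i.
First-order condition (treating rivals' output as given): 162 - 2q_i - q_j = 0.
By symmetry each firm produces the same amount; substituting q_j = q_i yields q_i = 162/3 = 54.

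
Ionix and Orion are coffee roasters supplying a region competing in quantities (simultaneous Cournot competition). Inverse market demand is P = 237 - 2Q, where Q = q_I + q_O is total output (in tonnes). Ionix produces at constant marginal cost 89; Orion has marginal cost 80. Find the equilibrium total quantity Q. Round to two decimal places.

Ionix's profit: π_I = (237 - 2Q)q_I - (89q_I). Setting ∂π_I/∂q_I = 0: 148 - 4q_I - 2(q_O) = 0.
Orion's profit: π_O = (237 - 2Q)q_O - (80q_O). Setting ∂π_O/∂q_O = 0: 157 - 4q_O - 2(q_I) = 0.
Best responses: q_I = (148 - 2q_O)/4, q_O = (157 - 2q_I)/4.
Solving the pair: q_I = 139/6, q_O = 83/3.
Total output Q = 139/6 + 83/3 = 305/6.

50.83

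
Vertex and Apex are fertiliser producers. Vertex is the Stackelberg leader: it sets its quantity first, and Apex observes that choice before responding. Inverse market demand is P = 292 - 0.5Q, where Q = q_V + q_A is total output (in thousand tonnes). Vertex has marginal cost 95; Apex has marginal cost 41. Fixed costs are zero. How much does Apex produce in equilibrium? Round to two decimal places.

The follower Apex best-responds to any q_V: π_A = (292 - 0.5Q)q_A - 41q_A.
∂π_A/∂q_A = 251 - (1/2)q_V - q_A = 0 gives the reaction function q_A = (251 - (1/2)q_V).
Vertex substitutes q_A(q_V) into its own profit: π_V = q_V(292 - (1/2)q_V - (251 - (1/2)q_V)/2) - 95q_V = (333/2 - (1/4)q_V)q_V - 95q_V.
Leader FOC: 143/2 - (1/2)q_V = 0, so q_V = 143.
Then q_A = (251 - (1/2)·143) = 359/2.

179.50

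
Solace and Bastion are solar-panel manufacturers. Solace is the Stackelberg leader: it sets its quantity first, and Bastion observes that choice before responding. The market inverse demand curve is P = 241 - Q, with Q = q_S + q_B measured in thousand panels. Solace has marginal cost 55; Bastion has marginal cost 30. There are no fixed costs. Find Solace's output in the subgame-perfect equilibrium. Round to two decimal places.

80.50

Solve by backward induction. Given q_S, the follower Bastion maximises π_B = (241 - q_S - q_B)q_B - 30q_B.
∂π_B/∂q_B = 211 - q_S - 2q_B = 0 gives the reaction function q_B = (211 - q_S)/2.
The leader anticipates this reaction. Substituting into P = 241 - Q gives P = 271/2 - (1/2)q_S, so π_S = (271/2 - (1/2)q_S)q_S - 55q_S.
Leader FOC: 161/2 - q_S = 0, so q_S = 161/2.
Then q_B = (211 - 161/2)/2 = 261/4.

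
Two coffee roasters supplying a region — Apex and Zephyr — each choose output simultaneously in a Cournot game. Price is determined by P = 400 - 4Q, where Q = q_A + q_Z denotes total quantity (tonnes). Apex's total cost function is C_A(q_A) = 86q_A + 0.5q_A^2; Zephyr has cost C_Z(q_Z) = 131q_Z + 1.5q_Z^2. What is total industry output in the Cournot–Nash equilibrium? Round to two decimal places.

42.69

Apex's profit: π_A = (400 - 4Q)q_A - (86q_A + (1/2)q_A²). Setting ∂π_A/∂q_A = 0: 314 - 9q_A - 4(q_Z) = 0.
Zephyr's first-order condition: 269 - 11q_Z - 4(q_A) = 0.
Rearranging gives the reaction functions q_A = (314 - 4q_Z)/9 and q_Z = (269 - 4q_A)/11.
Substituting one into the other gives q_A = 28.6506 and q_Z = 1165/83.
Total output Q = 28.6506 + 1165/83 = 42.6867.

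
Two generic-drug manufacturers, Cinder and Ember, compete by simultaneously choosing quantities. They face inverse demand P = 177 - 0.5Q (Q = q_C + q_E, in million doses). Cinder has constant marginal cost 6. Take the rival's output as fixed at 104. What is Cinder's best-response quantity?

With the rival's output fixed at 104, Cinder's profit is π_C = (177 - (1/2)·104 - (1/2)q_C)q_C - (6q_C) = (125 - (1/2)q_C)q_C - (6q_C).
∂π_C/∂q_C = 119 - q_C = 0, so q_C = 119.

119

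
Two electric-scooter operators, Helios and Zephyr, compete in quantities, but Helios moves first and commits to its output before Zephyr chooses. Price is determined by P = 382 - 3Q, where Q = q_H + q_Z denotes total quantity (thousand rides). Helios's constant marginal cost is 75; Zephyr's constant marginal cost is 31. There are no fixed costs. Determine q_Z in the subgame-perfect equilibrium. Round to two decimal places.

Solve by backward induction. Given q_H, the follower Zephyr maximises π_Z = (382 - 3q_H - 3q_Z)q_Z - 31q_Z.
Setting the follower's marginal profit to zero, 351 - 3q_H - 6q_Z = 0, i.e. q_Z = (351 - 3q_H)/6.
Helios substitutes q_Z(q_H) into its own profit: π_H = q_H(382 - 3q_H - (351 - 3q_H)/2) - 75q_H = (413/2 - (3/2)q_H)q_H - 75q_H.
Maximising: ∂π_H/∂q_H = 263/2 - 3q_H = 0, giving q_H = 263/6.
Then q_Z = (351 - 3·(263/6))/6 = 439/12.

36.58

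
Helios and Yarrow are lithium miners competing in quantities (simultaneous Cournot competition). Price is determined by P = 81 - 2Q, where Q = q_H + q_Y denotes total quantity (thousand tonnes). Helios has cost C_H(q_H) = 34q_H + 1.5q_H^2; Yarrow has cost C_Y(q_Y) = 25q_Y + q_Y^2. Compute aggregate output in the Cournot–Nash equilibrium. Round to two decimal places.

Helios's profit: π_H = (81 - 2Q)q_H - (34q_H + (3/2)q_H²). Setting ∂π_H/∂q_H = 0: 47 - 7q_H - 2(q_Y) = 0.
Yarrow's profit: π_Y = (81 - 2Q)q_Y - (25q_Y + q_Y²). Setting ∂π_Y/∂q_Y = 0: 56 - 6q_Y - 2(q_H) = 0.
So q_H = (47 - 2q_Y)/7 and q_Y = (56 - 2q_H)/6.
Solving the pair: q_H = 85/19, q_Y = 149/19.
Total output Q = 85/19 + 149/19 = 234/19.

12.32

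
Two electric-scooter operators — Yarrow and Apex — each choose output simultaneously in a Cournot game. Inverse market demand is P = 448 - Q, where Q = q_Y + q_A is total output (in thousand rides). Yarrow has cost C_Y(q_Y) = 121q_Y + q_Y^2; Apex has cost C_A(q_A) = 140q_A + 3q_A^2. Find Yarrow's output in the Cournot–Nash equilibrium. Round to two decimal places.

74.45

Yarrow's profit: π_Y = (448 - Q)q_Y - (121q_Y + q_Y²). Setting ∂π_Y/∂q_Y = 0: 327 - 4q_Y - (q_A) = 0.
Apex's profit: π_A = (448 - Q)q_A - (140q_A + 3q_A²). Setting ∂π_A/∂q_A = 0: 308 - 8q_A - (q_Y) = 0.
Best responses: q_Y = (327 - q_A)/4, q_A = (308 - q_Y)/8.
Substituting one into the other gives q_Y = 74.4516 and q_A = 905/31.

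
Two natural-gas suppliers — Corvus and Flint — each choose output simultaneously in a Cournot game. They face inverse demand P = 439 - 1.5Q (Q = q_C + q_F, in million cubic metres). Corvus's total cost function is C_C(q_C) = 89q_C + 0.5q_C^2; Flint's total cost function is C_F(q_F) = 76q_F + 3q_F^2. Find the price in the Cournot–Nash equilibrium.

282

Corvus's profit: π_C = (439 - 1.5Q)q_C - (89q_C + (1/2)q_C²). Setting ∂π_C/∂q_C = 0: 350 - 4q_C - (3/2)(q_F) = 0.
Flint's profit: π_F = (439 - 1.5Q)q_F - (76q_F + 3q_F²). Setting ∂π_F/∂q_F = 0: 363 - 9q_F - (3/2)(q_C) = 0.
So q_C = (350 - (3/2)q_F)/4 and q_F = (363 - (3/2)q_C)/9.
Substituting one into the other gives q_C = 386/5 and q_F = 412/15.
Total output Q = 314/3, so price P = 439 - (3/2)·(314/3) = 282.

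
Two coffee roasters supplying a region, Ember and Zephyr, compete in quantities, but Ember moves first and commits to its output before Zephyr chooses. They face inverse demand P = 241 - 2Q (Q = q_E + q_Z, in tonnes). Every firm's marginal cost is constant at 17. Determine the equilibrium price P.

73

Solve by backward induction. Given q_E, the follower Zephyr maximises π_Z = (241 - 2q_E - 2q_Z)q_Z - 17q_Z.
Follower FOC: 224 - 2q_E - 4q_Z = 0, so q_Z(q_E) = (224 - 2q_E)/4.
Ember substitutes q_Z(q_E) into its own profit: π_E = q_E(241 - 2q_E - (224 - 2q_E)/2) - 17q_E = (129 - q_E)q_E - 17q_E.
Maximising: ∂π_E/∂q_E = 112 - 2q_E = 0, giving q_E = 56.
Then q_Z = (224 - 2·56)/4 = 28.
Total output Q = 84, so price P = 241 - 2·84 = 73.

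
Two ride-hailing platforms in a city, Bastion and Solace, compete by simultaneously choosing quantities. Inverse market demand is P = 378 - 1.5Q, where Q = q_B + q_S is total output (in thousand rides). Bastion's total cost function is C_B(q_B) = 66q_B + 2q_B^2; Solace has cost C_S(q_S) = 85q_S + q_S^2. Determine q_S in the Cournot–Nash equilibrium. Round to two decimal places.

Bastion's profit: π_B = (378 - 1.5Q)q_B - (66q_B + 2q_B²). Setting ∂π_B/∂q_B = 0: 312 - 7q_B - (3/2)(q_S) = 0.
Solace's first-order condition: 293 - 5q_S - (3/2)(q_B) = 0.
So q_B = (312 - (3/2)q_S)/7 and q_S = (293 - (3/2)q_B)/5.
Solving the pair: q_B = 34.2137, q_S = 48.3359.

48.34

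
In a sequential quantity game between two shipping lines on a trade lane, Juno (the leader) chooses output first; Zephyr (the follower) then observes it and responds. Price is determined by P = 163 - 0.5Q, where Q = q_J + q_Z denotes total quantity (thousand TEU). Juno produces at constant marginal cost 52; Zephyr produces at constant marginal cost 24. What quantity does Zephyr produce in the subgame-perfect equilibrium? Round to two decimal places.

Solve by backward induction. Given q_J, the follower Zephyr maximises π_Z = (163 - (1/2)q_J - (1/2)q_Z)q_Z - 24q_Z.
Setting the follower's marginal profit to zero, 139 - (1/2)q_J - q_Z = 0, i.e. q_Z = (139 - (1/2)q_J).
The leader anticipates this reaction. Substituting into P = 163 - 0.5Q gives P = 187/2 - (1/4)q_J, so π_J = (187/2 - (1/4)q_J)q_J - 52q_J.
Maximising: ∂π_J/∂q_J = 83/2 - (1/2)q_J = 0, giving q_J = 83.
Then q_Z = (139 - (1/2)·83) = 195/2.

97.50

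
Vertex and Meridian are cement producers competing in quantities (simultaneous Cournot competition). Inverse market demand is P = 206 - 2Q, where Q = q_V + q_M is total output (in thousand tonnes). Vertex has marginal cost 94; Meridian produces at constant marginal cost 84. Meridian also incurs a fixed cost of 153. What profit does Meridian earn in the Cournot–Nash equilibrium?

815

Vertex's profit: π_V = (206 - 2Q)q_V - (94q_V). Setting ∂π_V/∂q_V = 0: 112 - 4q_V - 2(q_M) = 0.
Meridian's first-order condition: 122 - 4q_M - 2(q_V) = 0.
So q_V = (112 - 2q_M)/4 and q_M = (122 - 2q_V)/4.
Substituting one into the other gives q_V = 17 and q_M = 22.
Price P = 206 - 2·39 = 128.
Meridian's profit: (128 - 84)·22 - 153 = 815.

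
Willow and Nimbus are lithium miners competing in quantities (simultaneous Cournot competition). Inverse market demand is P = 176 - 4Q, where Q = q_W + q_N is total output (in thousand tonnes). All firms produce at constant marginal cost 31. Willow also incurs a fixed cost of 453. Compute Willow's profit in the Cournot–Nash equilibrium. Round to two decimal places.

131.03

Each firm earns π_i = (176 - 4Q)q_i - 31q_i.
First-order condition (treating rivals' output as given): 145 - 8q_i - 4q_j = 0.
By symmetry each firm produces the same amount; substituting q_j = q_i yields q_i = 145/12.
Price P = 176 - 4·(145/6) = 238/3.
Willow's profit: (238/3 - 31)·(145/12) - 453 = 131.0278.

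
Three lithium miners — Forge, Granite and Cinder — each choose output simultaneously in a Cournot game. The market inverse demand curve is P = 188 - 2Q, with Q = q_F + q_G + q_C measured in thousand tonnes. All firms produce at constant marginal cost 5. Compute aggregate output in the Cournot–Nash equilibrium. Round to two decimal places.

68.63

A representative firm's profit is π_i = q_i(188 - 2Q) - 5q_i.
First-order condition (treating rivals' output as given): 183 - 4q_i - 2·Σ_{j≠i} q_j = 0.
By symmetry each firm produces the same amount; substituting Σ_{j≠i} q_j = 2q_i yields q_i = 183/8.
Total output Q = 183/8 + 183/8 + 183/8 = 549/8.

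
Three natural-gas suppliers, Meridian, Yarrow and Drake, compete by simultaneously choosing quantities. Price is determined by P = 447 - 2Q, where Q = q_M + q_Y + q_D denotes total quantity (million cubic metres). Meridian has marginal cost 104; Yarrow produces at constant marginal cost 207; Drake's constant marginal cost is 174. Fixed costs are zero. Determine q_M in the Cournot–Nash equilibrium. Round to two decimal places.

Meridian's profit: π_M = (447 - 2Q)q_M - (104q_M). Setting ∂π_M/∂q_M = 0: 343 - 4q_M - 2(q_Y + q_D) = 0.
Yarrow's first-order condition: 240 - 4q_Y - 2(q_M + q_D) = 0.
Drake's first-order condition: 273 - 4q_D - 2(q_M + q_Y) = 0.
Adding the 3 conditions: 856 − 4Q − 4Q = 0, i.e. Q = 107.
Back-substituting: q_M = (343 − 214)/2 = 129/2, q_Y = (240 − 214)/2 = 13, q_D = (273 − 214)/2 = 59/2.

64.50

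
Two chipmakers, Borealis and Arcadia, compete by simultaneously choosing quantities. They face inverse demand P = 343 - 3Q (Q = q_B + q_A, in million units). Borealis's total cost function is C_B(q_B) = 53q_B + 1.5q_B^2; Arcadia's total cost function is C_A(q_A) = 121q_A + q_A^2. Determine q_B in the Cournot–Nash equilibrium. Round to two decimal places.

26.25

Borealis's profit: π_B = (343 - 3Q)q_B - (53q_B + (3/2)q_B²). Setting ∂π_B/∂q_B = 0: 290 - 9q_B - 3(q_A) = 0.
Arcadia's profit: π_A = (343 - 3Q)q_A - (121q_A + q_A²). Setting ∂π_A/∂q_A = 0: 222 - 8q_A - 3(q_B) = 0.
Best responses: q_B = (290 - 3q_A)/9, q_A = (222 - 3q_B)/8.
Substituting one into the other gives q_B = 1654/63 and q_A = 376/21.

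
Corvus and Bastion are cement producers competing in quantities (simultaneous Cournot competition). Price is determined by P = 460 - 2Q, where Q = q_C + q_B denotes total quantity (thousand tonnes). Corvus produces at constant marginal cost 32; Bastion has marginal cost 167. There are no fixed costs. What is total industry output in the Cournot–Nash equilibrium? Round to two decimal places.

Corvus's profit: π_C = (460 - 2Q)q_C - (32q_C). Setting ∂π_C/∂q_C = 0: 428 - 4q_C - 2(q_B) = 0.
Bastion's first-order condition: 293 - 4q_B - 2(q_C) = 0.
Best responses: q_C = (428 - 2q_B)/4, q_B = (293 - 2q_C)/4.
Solving the pair: q_C = 563/6, q_B = 79/3.
Total output Q = 563/6 + 79/3 = 721/6.

120.17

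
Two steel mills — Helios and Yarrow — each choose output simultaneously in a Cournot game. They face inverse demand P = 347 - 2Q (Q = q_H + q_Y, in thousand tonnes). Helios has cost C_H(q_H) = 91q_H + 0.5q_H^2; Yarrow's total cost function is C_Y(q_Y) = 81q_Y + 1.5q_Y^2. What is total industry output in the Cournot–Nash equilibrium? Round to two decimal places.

67.03

Helios's profit: π_H = (347 - 2Q)q_H - (91q_H + (1/2)q_H²). Setting ∂π_H/∂q_H = 0: 256 - 5q_H - 2(q_Y) = 0.
Yarrow's first-order condition: 266 - 7q_Y - 2(q_H) = 0.
So q_H = (256 - 2q_Y)/5 and q_Y = (266 - 2q_H)/7.
Solving the pair: q_H = 1260/31, q_Y = 818/31.
Total output Q = 1260/31 + 818/31 = 67.0323.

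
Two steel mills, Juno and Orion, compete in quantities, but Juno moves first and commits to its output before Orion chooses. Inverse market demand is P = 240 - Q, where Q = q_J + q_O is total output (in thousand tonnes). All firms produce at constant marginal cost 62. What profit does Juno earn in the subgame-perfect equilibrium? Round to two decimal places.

3960.50

Solve by backward induction. Given q_J, the follower Orion maximises π_O = (240 - q_J - q_O)q_O - 62q_O.
Setting the follower's marginal profit to zero, 178 - q_J - 2q_O = 0, i.e. q_O = (178 - q_J)/2.
Juno substitutes q_O(q_J) into its own profit: π_J = q_J(240 - q_J - (178 - q_J)/2) - 62q_J = (151 - (1/2)q_J)q_J - 62q_J.
Maximising: ∂π_J/∂q_J = 89 - q_J = 0, giving q_J = 89.
Then q_O = (178 - 89)/2 = 89/2.
Price P = 240 - 267/2 = 213/2.
Juno's profit: (213/2 - 62)·89 = 3960.5000.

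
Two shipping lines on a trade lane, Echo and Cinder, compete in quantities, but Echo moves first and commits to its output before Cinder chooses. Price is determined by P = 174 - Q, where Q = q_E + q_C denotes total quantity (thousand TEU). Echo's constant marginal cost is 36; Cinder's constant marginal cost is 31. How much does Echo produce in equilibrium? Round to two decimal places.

The follower Cinder best-responds to any q_E: π_C = (174 - Q)q_C - 31q_C.
Setting the follower's marginal profit to zero, 143 - q_E - 2q_C = 0, i.e. q_C = (143 - q_E)/2.
The leader anticipates this reaction. Substituting into P = 174 - Q gives P = 205/2 - (1/2)q_E, so π_E = (205/2 - (1/2)q_E)q_E - 36q_E.
Leader FOC: 133/2 - q_E = 0, so q_E = 133/2.
Then q_C = (143 - 133/2)/2 = 153/4.

66.50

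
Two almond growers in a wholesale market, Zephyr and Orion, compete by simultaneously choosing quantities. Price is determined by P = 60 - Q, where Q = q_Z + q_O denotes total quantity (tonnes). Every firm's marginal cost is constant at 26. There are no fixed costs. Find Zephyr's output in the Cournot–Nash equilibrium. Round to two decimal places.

A representative firm's profit is π_i = q_i(60 - Q) - 26q_i.
First-order condition (treating rivals' output as given): 34 - 2q_i - q_j = 0.
By symmetry each firm produces the same amount; substituting q_j = q_i yields q_i = 34/3.

11.33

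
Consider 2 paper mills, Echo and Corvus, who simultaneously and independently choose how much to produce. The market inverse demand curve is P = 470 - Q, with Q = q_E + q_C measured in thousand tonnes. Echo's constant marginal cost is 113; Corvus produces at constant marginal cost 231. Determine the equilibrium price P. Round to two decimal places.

Echo's profit: π_E = (470 - Q)q_E - (113q_E). Setting ∂π_E/∂q_E = 0: 357 - 2q_E - (q_C) = 0.
Corvus's first-order condition: 239 - 2q_C - (q_E) = 0.
Rearranging gives the reaction functions q_E = (357 - q_C)/2 and q_C = (239 - q_E)/2.
Solving the pair: q_E = 475/3, q_C = 121/3.
Total output Q = 596/3, so price P = 470 - 596/3 = 814/3.

271.33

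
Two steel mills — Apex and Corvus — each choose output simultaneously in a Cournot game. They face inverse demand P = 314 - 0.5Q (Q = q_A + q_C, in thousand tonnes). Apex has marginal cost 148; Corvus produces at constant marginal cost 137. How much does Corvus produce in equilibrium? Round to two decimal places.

125.33

Apex's profit: π_A = (314 - 0.5Q)q_A - (148q_A). Setting ∂π_A/∂q_A = 0: 166 - q_A - (1/2)(q_C) = 0.
Corvus's profit: π_C = (314 - 0.5Q)q_C - (137q_C). Setting ∂π_C/∂q_C = 0: 177 - q_C - (1/2)(q_A) = 0.
So q_A = (166 - (1/2)q_C) and q_C = (177 - (1/2)q_A).
Substituting one into the other gives q_A = 310/3 and q_C = 376/3.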